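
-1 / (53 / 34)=-34 / 53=-0.64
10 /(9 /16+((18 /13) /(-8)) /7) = 14560 /783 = 18.60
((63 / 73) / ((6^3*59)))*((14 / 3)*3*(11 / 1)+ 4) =553 / 51684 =0.01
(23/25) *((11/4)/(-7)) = -253/700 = -0.36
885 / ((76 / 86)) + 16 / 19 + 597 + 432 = 77189 / 38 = 2031.29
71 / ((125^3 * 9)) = 71 / 17578125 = 0.00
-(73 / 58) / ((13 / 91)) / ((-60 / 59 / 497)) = 14984053 / 3480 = 4305.76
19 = 19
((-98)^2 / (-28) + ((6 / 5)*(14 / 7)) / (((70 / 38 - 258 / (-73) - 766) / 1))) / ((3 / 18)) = -10855895514 / 5274925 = -2058.02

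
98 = 98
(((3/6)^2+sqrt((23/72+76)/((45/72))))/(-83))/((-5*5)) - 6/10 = -4979/8300+sqrt(1099)/6225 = -0.59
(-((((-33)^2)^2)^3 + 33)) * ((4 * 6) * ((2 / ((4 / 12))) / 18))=-13343116119623879952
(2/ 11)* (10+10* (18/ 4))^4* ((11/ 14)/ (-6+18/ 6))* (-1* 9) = 27451875/ 7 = 3921696.43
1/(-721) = -1/721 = -0.00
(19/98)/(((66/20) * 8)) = 95/12936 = 0.01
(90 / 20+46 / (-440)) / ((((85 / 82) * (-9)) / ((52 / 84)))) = -515411 / 1767150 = -0.29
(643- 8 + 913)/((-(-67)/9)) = 13932/67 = 207.94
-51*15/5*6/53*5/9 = -510/53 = -9.62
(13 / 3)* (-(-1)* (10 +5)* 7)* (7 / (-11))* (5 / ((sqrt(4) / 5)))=-79625 / 22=-3619.32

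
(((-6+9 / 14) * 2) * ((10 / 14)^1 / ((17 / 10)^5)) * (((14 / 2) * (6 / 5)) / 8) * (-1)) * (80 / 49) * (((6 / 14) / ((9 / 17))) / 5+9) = 28860000000 / 3409076657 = 8.47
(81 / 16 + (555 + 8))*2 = 9089 / 8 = 1136.12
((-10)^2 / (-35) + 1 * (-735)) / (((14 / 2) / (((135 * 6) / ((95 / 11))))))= -9886.18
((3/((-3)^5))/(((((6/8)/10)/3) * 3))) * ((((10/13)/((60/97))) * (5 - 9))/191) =7760/1810107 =0.00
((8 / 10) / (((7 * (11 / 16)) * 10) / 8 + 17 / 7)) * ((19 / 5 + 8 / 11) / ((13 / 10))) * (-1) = -297472 / 901615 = -0.33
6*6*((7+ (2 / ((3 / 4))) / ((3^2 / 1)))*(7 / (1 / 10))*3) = 55160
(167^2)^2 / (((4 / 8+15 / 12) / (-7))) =-3111185284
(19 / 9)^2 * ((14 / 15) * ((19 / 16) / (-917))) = -6859 / 1273320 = -0.01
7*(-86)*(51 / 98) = -2193 / 7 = -313.29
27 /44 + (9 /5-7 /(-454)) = 121307 /49940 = 2.43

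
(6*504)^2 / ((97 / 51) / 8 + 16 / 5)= 18654935040 / 7013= 2660050.63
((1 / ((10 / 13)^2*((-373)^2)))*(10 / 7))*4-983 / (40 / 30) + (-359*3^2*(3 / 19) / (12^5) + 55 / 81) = -5652493362519637 / 7674043991040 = -736.57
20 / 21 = 0.95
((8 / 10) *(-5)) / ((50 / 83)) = -166 / 25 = -6.64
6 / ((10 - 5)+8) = 6 / 13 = 0.46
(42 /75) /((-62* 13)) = -7 /10075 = -0.00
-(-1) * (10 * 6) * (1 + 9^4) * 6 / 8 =295290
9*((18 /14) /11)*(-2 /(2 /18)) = -1458 /77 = -18.94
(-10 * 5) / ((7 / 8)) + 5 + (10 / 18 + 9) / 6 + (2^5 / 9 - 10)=-10772 / 189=-56.99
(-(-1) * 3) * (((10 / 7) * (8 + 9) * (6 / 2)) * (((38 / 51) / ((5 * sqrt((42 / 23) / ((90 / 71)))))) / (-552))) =-19 * sqrt(171465) / 160034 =-0.05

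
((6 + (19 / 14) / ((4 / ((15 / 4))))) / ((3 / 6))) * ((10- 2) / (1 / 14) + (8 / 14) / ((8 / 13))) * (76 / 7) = 17832.92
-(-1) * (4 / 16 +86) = 345 / 4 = 86.25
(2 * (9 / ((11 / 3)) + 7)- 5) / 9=17 / 11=1.55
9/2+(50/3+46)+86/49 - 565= -145847/294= -496.08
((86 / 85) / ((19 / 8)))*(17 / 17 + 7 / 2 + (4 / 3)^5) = 291368 / 78489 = 3.71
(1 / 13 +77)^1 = 1002 / 13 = 77.08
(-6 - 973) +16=-963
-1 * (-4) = 4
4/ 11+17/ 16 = 251/ 176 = 1.43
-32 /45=-0.71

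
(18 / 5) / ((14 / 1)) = 9 / 35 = 0.26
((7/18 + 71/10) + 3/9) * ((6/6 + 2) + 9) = 1408/15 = 93.87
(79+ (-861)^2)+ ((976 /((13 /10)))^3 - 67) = 931342884601 /2197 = 423915741.74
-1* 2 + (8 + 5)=11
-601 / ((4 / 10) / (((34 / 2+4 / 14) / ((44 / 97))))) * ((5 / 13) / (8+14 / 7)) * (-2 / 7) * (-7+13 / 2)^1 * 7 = -3206335 / 1456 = -2202.15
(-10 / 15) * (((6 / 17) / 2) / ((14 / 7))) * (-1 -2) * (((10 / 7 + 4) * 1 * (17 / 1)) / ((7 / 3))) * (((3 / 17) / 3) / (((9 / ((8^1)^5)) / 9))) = 11206656 / 833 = 13453.37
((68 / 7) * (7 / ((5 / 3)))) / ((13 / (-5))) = -204 / 13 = -15.69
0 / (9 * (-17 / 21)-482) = 0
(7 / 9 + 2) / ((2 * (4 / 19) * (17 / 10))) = 2375 / 612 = 3.88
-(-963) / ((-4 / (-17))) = 16371 / 4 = 4092.75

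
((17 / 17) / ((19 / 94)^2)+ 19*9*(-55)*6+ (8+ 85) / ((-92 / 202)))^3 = -830745701340014852892646973 / 4579257873016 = -181414920141386.90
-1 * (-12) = 12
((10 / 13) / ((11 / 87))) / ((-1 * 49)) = -870 / 7007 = -0.12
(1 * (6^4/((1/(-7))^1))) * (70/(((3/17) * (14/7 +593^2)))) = -10.23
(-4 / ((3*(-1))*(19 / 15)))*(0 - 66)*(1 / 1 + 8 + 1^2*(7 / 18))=-37180 / 57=-652.28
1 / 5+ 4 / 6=13 / 15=0.87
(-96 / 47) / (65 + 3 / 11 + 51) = -1056 / 60113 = -0.02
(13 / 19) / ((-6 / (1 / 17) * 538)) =-13 / 1042644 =-0.00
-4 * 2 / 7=-8 / 7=-1.14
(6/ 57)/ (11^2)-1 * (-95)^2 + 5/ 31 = -643191168/ 71269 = -9024.84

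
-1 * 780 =-780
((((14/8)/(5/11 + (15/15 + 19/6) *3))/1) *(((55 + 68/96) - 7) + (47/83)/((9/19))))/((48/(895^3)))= 3292561336054375/32700672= 100687879.93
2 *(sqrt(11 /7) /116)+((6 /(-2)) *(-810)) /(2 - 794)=-135 /44+sqrt(77) /406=-3.05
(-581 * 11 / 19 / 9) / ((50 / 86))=-274813 / 4275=-64.28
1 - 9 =-8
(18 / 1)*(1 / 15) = 6 / 5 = 1.20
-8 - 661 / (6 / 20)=-6634 / 3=-2211.33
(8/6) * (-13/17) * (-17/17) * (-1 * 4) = -208/51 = -4.08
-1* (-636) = 636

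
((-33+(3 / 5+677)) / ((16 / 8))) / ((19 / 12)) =19338 / 95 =203.56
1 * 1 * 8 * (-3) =-24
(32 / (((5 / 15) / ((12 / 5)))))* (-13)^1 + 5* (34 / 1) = -14126 / 5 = -2825.20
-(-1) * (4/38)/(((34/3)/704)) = 2112/323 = 6.54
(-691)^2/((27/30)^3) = 477481000/729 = 654980.80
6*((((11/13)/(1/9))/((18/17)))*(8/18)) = 748/39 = 19.18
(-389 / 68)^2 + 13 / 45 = 33.01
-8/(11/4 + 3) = -32/23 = -1.39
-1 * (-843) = 843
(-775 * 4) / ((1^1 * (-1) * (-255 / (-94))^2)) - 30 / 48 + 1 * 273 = 14432891 / 20808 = 693.62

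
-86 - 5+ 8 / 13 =-1175 / 13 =-90.38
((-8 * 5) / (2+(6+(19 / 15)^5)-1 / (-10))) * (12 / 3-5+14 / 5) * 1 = -109350000 / 17254073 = -6.34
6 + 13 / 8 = 61 / 8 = 7.62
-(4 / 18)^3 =-8 / 729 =-0.01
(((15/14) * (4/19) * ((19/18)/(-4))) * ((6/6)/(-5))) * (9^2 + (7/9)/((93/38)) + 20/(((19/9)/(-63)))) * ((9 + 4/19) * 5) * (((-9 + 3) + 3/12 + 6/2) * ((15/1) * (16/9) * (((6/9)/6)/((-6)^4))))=56363883125/31719233232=1.78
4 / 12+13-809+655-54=-584 / 3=-194.67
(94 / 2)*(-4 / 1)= -188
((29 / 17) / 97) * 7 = 203 / 1649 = 0.12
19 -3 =16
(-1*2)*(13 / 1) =-26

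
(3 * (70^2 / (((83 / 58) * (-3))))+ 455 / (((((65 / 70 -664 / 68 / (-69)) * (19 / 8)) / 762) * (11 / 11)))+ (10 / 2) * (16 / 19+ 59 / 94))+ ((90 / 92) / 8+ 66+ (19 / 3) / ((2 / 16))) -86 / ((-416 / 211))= 311163461087291653 / 2336672777478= 133165.18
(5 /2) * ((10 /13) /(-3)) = -25 /39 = -0.64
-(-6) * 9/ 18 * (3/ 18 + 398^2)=950425/ 2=475212.50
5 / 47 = 0.11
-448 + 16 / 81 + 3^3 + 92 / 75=-849641 / 2025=-419.58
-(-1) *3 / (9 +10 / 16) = 24 / 77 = 0.31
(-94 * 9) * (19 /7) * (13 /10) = -104481 /35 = -2985.17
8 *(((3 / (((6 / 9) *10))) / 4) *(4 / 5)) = 18 / 25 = 0.72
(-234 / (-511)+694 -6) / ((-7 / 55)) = -19349110 / 3577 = -5409.31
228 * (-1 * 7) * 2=-3192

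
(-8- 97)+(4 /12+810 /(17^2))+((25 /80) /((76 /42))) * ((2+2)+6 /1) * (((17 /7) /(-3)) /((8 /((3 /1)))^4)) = -109999516619 /1079574528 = -101.89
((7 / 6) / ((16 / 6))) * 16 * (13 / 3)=91 / 3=30.33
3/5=0.60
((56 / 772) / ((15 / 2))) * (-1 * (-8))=224 / 2895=0.08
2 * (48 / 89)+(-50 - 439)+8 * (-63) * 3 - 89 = -185914 / 89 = -2088.92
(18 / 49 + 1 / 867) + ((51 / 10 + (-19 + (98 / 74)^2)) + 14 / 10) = -1207113919 / 116318454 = -10.38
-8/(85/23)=-184/85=-2.16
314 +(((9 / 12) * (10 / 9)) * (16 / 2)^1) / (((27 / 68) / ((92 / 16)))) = 33254 / 81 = 410.54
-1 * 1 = -1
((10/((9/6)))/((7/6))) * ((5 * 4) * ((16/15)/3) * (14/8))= 640/9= 71.11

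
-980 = -980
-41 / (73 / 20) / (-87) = 820 / 6351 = 0.13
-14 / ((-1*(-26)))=-7 / 13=-0.54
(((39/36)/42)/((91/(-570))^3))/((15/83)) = -14232425/405769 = -35.08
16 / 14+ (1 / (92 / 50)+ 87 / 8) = 16179 / 1288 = 12.56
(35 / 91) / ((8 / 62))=155 / 52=2.98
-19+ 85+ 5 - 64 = 7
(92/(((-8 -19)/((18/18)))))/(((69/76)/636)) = -64448/27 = -2386.96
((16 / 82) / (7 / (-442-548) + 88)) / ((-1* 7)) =-7920 / 25001431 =-0.00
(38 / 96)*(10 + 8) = 57 / 8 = 7.12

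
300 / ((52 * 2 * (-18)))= -25 / 156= -0.16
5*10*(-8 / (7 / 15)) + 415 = -3095 / 7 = -442.14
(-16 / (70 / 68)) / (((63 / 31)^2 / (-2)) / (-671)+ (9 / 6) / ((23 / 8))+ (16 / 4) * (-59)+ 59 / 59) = 16136250944 / 243426955765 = 0.07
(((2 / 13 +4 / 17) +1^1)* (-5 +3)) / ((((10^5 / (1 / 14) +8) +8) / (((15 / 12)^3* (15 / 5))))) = -38375 / 3300304384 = -0.00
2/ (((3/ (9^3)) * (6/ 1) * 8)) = 81/ 8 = 10.12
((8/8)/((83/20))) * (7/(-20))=-7/83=-0.08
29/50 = 0.58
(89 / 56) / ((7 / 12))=267 / 98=2.72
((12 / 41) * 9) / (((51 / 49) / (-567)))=-1000188 / 697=-1434.99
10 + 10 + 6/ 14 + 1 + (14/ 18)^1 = 1399/ 63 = 22.21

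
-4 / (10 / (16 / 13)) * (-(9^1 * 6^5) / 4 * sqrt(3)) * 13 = 559872 * sqrt(3) / 5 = 193945.35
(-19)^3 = -6859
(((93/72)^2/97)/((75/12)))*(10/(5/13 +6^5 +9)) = 0.00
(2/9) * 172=38.22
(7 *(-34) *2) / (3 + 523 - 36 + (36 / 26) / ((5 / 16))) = -15470 / 16069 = -0.96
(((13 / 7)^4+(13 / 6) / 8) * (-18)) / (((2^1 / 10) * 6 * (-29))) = 7010705 / 1114064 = 6.29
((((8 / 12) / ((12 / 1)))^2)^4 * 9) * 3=0.00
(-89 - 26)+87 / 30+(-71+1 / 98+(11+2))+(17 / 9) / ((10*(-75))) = -56258033 / 330750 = -170.09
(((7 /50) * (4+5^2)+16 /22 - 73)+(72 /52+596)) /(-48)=-1261193 /114400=-11.02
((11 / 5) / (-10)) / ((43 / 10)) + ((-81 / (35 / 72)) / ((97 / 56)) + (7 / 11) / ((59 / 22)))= -23627451 / 246089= -96.01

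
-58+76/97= -57.22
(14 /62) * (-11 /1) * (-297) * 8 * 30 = 5488560 /31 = 177050.32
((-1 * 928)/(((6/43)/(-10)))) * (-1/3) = -199520/9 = -22168.89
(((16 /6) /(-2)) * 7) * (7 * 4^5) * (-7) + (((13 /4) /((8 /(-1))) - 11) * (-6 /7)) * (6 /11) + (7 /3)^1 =865449815 /1848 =468317.00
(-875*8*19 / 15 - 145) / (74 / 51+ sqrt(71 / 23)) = 782230690 / 58723 - 23439345*sqrt(1633) / 58723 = -2809.16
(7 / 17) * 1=7 / 17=0.41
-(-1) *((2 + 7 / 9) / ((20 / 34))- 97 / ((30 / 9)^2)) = -3607 / 900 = -4.01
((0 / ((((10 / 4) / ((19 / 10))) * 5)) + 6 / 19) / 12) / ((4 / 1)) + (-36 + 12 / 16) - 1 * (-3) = -4901 / 152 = -32.24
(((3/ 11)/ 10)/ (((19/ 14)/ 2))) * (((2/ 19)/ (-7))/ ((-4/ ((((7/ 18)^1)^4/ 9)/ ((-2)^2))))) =2401/ 25011581760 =0.00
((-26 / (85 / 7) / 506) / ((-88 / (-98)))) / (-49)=91 / 946220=0.00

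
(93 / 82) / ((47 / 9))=837 / 3854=0.22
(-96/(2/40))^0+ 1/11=12/11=1.09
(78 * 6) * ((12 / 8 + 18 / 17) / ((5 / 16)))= 325728 / 85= 3832.09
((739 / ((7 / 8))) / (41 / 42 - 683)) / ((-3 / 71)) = 839504 / 28645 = 29.31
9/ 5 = 1.80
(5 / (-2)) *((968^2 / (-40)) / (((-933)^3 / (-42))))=819896 / 270722079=0.00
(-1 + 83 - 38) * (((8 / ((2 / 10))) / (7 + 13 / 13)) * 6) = 1320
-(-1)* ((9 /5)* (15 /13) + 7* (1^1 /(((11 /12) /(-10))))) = -74.29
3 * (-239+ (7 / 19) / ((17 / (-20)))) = -232011 / 323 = -718.30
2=2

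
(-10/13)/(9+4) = -0.06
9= 9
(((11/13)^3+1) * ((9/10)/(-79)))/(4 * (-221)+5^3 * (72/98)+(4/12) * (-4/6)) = 3500658/151625504615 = 0.00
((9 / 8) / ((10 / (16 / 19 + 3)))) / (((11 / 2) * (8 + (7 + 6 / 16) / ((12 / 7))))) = 7884 / 1234145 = 0.01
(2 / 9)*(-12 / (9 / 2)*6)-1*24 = -248 / 9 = -27.56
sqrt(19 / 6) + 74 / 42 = 37 / 21 + sqrt(114) / 6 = 3.54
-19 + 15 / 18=-18.17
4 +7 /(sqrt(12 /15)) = 4 +7 * sqrt(5) /2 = 11.83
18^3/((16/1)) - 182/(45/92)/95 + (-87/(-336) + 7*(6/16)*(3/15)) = 173022617/478800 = 361.37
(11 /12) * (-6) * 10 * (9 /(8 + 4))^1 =-41.25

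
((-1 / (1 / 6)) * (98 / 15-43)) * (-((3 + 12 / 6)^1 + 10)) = -3282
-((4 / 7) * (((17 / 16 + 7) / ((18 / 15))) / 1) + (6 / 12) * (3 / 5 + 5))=-1859 / 280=-6.64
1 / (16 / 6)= 3 / 8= 0.38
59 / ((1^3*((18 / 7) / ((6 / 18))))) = 413 / 54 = 7.65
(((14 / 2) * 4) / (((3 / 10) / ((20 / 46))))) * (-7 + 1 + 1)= -14000 / 69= -202.90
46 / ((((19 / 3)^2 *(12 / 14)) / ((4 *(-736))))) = -1421952 / 361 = -3938.93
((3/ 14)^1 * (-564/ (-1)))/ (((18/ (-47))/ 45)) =-99405/ 7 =-14200.71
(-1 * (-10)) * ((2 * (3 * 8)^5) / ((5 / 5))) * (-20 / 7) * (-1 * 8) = 25480396800 / 7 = 3640056685.71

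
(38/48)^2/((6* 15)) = 361/51840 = 0.01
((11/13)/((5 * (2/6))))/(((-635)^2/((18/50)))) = 297/655240625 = 0.00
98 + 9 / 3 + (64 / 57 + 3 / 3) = 5878 / 57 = 103.12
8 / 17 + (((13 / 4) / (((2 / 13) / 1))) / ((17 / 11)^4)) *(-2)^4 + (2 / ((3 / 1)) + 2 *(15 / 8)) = 64282157 / 1002252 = 64.14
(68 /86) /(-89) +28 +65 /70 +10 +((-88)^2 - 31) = 415332353 /53578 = 7751.92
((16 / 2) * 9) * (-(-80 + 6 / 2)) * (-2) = -11088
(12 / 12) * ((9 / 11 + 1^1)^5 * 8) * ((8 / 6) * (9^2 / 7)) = 2764800000 / 1127357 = 2452.46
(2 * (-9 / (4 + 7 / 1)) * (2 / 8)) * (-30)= 135 / 11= 12.27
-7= -7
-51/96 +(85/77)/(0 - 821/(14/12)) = -461941/866976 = -0.53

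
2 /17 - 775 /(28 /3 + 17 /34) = -78932 /1003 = -78.70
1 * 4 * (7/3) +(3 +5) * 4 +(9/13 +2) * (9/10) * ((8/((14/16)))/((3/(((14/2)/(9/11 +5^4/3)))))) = 799468/19227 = 41.58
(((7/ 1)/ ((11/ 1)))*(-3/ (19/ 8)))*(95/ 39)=-280/ 143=-1.96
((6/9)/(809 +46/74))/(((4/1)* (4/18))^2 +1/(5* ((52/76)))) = 64935/85359622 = 0.00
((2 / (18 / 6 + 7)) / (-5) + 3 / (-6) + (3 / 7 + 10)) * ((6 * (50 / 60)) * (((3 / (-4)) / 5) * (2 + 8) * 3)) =-31149 / 140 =-222.49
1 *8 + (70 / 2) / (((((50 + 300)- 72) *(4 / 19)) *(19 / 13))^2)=9898267 / 1236544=8.00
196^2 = 38416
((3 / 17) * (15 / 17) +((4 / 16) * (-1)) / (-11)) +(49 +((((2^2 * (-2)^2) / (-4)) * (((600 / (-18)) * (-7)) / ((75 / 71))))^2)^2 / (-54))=-25422953741853549037 / 2252601252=-11286042622.63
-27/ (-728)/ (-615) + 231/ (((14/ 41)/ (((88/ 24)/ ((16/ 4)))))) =46273723/ 74620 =620.12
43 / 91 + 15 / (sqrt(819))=43 / 91 + 5 *sqrt(91) / 91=1.00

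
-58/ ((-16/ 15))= 435/ 8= 54.38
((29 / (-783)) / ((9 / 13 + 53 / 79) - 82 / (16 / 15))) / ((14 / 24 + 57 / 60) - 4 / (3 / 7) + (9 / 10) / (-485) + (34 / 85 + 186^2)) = 7969520 / 562009618479087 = 0.00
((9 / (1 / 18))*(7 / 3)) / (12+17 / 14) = 5292 / 185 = 28.61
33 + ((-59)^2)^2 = 12117394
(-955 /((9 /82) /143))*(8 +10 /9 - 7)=-212768270 /81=-2626768.77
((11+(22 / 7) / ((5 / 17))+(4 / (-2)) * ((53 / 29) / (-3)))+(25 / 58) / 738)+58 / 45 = 4027263 / 166460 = 24.19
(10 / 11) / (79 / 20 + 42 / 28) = 200 / 1199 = 0.17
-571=-571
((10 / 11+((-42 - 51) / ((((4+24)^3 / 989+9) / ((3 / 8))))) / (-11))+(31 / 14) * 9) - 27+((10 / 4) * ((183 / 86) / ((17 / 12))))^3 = 348108016991716339 / 7423868015270168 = 46.89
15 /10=3 /2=1.50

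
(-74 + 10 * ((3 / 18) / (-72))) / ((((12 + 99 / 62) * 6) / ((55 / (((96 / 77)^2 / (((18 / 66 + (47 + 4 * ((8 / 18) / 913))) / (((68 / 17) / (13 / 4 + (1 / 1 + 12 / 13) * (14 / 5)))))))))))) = -320355835145538115 / 97777515184128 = -3276.38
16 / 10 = 1.60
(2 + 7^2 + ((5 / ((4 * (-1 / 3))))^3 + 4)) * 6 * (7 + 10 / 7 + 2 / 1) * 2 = 31755 / 112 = 283.53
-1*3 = -3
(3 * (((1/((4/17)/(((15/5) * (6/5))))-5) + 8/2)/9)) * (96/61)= 2288/305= 7.50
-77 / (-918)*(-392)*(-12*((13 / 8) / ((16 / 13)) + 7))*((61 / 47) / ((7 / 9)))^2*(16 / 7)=784647270 / 37553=20894.40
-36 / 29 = -1.24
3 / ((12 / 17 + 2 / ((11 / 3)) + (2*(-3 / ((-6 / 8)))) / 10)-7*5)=-935 / 10269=-0.09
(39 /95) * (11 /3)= 143 /95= 1.51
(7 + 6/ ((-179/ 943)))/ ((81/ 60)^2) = -1762000/ 130491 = -13.50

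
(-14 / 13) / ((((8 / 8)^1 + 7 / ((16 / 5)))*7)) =-32 / 663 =-0.05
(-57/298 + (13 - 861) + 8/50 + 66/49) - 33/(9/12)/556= -42966429813/50741950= -846.76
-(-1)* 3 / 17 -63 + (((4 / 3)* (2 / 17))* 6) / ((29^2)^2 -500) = -62.82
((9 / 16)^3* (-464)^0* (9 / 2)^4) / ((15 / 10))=1594323 / 32768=48.65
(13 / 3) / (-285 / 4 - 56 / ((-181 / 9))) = -724 / 11439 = -0.06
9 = 9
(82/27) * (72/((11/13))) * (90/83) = 255840/913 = 280.22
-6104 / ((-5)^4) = -6104 / 625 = -9.77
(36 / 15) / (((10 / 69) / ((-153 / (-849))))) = 21114 / 7075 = 2.98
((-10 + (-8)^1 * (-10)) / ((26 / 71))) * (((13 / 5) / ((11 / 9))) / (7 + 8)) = 1491 / 55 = 27.11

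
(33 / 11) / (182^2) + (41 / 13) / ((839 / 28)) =2927621 / 27791036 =0.11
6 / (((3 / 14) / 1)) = 28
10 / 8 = 5 / 4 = 1.25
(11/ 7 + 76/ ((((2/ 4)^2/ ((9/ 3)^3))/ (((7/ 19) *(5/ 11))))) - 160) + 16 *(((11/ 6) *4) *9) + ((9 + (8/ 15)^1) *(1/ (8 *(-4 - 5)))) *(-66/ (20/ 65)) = 127540733/ 55440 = 2300.52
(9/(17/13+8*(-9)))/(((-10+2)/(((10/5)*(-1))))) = -117/3676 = -0.03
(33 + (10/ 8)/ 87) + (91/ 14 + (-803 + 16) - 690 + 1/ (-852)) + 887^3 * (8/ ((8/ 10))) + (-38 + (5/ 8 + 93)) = 344856456852397/ 49416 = 6978639648.14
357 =357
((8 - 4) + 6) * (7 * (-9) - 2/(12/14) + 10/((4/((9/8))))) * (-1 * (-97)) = -1455485/24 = -60645.21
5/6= 0.83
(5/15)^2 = 1/9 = 0.11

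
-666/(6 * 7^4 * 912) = -37/729904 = -0.00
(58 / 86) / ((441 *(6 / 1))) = 29 / 113778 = 0.00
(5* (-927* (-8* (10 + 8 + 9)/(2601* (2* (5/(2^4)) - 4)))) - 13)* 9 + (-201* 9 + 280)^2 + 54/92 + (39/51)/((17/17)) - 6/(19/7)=590216873967/252586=2336696.71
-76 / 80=-19 / 20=-0.95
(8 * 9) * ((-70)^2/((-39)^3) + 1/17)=-191848/112047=-1.71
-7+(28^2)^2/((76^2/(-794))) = -30504831/361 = -84500.92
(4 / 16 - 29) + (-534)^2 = 1140509 / 4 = 285127.25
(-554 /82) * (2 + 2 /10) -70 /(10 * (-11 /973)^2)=-1358924802 /24805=-54784.31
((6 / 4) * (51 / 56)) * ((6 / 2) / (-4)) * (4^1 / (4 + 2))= -153 / 224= -0.68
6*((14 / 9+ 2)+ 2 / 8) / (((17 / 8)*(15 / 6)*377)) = 1096 / 96135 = 0.01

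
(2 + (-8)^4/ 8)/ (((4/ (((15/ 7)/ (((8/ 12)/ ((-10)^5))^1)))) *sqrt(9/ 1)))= -96375000/ 7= -13767857.14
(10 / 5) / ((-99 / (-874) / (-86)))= -150328 / 99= -1518.46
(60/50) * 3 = 18/5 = 3.60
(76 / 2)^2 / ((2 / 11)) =7942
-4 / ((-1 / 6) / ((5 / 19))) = 120 / 19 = 6.32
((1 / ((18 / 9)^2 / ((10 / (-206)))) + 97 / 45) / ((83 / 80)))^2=25267009936 / 5919917481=4.27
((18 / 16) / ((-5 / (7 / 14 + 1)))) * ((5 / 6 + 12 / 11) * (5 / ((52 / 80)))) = -5715 / 1144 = -5.00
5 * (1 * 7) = 35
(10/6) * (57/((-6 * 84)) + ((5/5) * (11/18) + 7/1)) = 18895/1512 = 12.50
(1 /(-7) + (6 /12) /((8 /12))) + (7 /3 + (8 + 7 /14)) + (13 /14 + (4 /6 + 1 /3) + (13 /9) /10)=17027 /1260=13.51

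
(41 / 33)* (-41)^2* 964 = 66439844 / 33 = 2013328.61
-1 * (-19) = 19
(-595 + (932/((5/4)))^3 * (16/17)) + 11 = 828985708632/2125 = 390110921.71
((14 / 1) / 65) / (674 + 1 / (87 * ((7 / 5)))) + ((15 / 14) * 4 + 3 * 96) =292.29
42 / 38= 21 / 19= 1.11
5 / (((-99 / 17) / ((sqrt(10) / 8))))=-85*sqrt(10) / 792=-0.34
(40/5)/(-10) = -4/5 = -0.80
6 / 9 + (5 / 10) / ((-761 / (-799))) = 5441 / 4566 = 1.19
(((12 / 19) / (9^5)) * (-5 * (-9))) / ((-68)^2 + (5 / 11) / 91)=20020 / 192333420837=0.00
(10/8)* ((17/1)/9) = 85/36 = 2.36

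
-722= -722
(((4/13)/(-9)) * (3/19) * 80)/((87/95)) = -1600/3393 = -0.47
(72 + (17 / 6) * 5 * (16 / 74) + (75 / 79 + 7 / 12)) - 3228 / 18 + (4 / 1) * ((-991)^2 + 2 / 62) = 4271375099335 / 1087356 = 3928221.39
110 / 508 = 55 / 254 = 0.22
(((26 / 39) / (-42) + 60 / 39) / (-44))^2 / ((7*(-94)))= -1555009 / 854474388768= -0.00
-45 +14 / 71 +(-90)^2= 571919 / 71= 8055.20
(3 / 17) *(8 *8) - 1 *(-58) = 1178 / 17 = 69.29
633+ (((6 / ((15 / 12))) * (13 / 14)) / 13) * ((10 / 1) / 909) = 1342601 / 2121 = 633.00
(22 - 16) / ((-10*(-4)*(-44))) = -3 / 880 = -0.00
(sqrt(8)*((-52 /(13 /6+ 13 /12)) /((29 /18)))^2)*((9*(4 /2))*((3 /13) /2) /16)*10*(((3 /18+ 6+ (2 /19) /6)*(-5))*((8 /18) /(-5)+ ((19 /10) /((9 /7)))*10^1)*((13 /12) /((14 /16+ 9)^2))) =-128841062400*sqrt(2) /99724939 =-1827.11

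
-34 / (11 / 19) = -646 / 11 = -58.73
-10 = -10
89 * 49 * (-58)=-252938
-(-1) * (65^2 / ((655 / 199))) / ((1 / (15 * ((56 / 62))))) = 70625100 / 4061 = 17391.06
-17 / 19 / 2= -17 / 38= -0.45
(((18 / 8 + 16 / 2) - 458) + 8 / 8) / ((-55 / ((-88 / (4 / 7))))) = -12509 / 10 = -1250.90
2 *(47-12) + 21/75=1757/25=70.28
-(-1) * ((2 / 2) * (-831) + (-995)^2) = 989194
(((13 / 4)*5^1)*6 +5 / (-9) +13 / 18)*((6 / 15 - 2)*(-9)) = 7032 / 5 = 1406.40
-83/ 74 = -1.12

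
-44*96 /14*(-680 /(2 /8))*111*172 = 15668095268.57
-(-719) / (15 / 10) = 1438 / 3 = 479.33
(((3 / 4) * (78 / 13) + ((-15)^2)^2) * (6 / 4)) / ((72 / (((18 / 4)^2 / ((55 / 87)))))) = 237857391 / 7040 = 33786.56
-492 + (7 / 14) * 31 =-953 / 2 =-476.50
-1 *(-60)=60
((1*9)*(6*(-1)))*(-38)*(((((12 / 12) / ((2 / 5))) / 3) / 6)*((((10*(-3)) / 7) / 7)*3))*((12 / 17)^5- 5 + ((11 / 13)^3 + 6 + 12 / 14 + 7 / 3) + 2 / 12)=-2877880823345475 / 1069963059347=-2689.70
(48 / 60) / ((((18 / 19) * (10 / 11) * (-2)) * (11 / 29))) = -551 / 450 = -1.22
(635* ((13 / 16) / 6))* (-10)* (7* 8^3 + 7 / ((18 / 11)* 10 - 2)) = -7792018325 / 2528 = -3082285.73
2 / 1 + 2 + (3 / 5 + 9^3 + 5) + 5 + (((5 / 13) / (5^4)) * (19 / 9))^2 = 159049069111 / 213890625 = 743.60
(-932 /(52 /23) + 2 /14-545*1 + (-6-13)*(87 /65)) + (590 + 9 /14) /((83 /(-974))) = -298860013 /37765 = -7913.68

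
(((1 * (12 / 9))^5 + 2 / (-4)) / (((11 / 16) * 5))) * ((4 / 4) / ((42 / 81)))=1444 / 693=2.08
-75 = -75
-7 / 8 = -0.88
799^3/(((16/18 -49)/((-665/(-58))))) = -3052843158015/25114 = -121559415.39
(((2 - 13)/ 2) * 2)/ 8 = -11/ 8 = -1.38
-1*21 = -21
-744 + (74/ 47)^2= -1638020/ 2209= -741.52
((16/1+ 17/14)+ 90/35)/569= 277/7966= 0.03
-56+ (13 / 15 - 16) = -1067 / 15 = -71.13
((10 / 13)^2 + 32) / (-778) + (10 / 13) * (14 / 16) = 165979 / 262964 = 0.63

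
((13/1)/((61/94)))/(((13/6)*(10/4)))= 1128/305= 3.70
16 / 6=8 / 3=2.67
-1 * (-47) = 47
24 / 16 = 3 / 2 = 1.50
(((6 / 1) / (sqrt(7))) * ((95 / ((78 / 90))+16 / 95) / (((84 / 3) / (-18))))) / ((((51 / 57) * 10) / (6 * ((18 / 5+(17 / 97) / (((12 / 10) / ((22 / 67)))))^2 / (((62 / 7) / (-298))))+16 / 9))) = 252510781484762553 * sqrt(7) / 13911812204375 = 48022.55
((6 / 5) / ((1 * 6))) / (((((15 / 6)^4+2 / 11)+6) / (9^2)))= 14256 / 39815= 0.36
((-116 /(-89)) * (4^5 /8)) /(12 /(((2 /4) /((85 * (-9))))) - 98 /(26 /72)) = -0.01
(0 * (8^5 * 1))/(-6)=0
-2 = -2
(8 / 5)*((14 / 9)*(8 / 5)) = 896 / 225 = 3.98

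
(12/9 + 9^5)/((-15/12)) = -708604/15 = -47240.27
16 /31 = 0.52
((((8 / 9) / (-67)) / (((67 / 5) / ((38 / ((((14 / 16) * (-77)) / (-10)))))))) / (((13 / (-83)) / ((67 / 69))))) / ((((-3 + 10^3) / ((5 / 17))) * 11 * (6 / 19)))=479408000 / 163063417449933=0.00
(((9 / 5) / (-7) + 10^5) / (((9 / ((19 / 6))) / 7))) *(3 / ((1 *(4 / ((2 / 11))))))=6045439 / 180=33585.77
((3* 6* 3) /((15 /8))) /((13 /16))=2304 /65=35.45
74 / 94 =37 / 47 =0.79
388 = 388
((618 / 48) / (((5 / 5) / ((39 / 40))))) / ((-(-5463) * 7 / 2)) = 1339 / 2039520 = 0.00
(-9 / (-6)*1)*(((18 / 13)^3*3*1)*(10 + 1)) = 288684 / 2197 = 131.40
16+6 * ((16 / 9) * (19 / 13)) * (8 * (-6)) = -9520 / 13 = -732.31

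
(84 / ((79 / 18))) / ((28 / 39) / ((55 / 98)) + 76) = 810810 / 3273839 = 0.25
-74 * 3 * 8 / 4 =-444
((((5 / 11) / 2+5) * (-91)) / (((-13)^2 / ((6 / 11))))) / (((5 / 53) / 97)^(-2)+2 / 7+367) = -422625 / 291120524266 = -0.00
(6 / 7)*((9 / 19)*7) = 54 / 19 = 2.84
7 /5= 1.40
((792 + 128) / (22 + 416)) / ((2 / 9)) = 690 / 73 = 9.45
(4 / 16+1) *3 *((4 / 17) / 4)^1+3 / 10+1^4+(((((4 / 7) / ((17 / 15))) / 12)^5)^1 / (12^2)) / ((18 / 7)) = 67182072093361 / 44181633474720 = 1.52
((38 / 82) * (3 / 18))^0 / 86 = 1 / 86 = 0.01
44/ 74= 22/ 37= 0.59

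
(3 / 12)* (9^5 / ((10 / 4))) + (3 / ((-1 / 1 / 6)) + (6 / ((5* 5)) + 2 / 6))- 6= 882221 / 150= 5881.47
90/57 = 30/19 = 1.58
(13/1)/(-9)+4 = 23/9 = 2.56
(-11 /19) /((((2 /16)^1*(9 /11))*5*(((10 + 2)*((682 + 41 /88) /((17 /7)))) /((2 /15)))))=-724064 /16174851525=-0.00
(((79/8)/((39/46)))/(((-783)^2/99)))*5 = 99935/10626876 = 0.01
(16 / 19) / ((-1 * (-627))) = 16 / 11913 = 0.00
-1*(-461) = 461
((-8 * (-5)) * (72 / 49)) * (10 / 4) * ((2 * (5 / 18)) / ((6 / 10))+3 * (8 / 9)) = 77600 / 147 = 527.89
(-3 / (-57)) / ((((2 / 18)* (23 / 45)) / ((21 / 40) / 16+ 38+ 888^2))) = 40880092581 / 55936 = 730836.90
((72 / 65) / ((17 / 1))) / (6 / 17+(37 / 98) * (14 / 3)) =1512 / 49075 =0.03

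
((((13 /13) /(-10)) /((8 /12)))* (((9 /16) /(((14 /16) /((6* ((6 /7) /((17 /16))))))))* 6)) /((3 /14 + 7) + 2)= -0.30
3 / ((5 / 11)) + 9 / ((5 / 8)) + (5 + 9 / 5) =139 / 5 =27.80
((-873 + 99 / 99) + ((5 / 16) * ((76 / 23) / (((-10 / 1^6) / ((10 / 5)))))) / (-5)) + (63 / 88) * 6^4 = 55.86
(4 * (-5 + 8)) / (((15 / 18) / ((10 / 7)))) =144 / 7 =20.57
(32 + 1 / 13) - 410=-4913 / 13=-377.92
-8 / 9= -0.89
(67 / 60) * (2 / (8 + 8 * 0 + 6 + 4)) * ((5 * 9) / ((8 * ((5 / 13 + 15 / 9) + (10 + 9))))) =871 / 26272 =0.03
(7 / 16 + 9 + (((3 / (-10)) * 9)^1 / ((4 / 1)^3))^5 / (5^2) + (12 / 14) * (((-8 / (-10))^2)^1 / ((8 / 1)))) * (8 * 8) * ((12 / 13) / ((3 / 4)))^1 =178623663208357651 / 238551040000000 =748.79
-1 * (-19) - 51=-32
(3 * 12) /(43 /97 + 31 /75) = 65475 /1558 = 42.03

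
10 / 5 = 2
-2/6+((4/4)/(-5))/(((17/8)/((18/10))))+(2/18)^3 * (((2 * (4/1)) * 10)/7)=-1056341/2168775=-0.49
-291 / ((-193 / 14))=4074 / 193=21.11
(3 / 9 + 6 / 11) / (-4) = -29 / 132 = -0.22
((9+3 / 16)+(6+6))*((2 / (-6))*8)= -113 / 2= -56.50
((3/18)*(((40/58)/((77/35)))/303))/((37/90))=500/1192103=0.00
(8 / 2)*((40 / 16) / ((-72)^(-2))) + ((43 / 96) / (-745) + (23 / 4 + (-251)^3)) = -15761405.25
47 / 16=2.94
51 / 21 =17 / 7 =2.43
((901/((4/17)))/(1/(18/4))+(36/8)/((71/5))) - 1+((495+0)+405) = 10298375/568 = 18130.94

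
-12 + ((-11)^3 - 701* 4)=-4147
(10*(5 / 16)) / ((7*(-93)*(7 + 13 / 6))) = -5 / 9548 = -0.00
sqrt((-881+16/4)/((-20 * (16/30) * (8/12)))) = 3 * sqrt(877)/8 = 11.11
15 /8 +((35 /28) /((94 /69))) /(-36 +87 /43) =169195 /91556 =1.85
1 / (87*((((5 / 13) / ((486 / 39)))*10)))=27 / 725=0.04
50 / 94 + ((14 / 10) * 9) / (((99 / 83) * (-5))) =-20432 / 12925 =-1.58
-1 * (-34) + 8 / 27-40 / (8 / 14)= -964 / 27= -35.70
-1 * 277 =-277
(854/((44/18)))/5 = 3843/55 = 69.87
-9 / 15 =-3 / 5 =-0.60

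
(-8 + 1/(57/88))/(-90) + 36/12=7879/2565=3.07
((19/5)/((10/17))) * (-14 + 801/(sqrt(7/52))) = -2261/25 + 258723 * sqrt(91)/175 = 14012.76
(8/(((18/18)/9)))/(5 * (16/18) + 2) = 324/29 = 11.17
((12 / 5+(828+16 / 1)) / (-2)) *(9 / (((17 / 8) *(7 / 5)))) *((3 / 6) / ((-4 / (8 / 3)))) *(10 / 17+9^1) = 8277792 / 2023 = 4091.84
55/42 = 1.31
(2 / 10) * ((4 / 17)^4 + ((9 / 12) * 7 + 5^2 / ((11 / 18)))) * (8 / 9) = 67856966 / 8268579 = 8.21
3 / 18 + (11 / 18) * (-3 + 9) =23 / 6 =3.83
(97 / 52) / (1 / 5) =485 / 52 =9.33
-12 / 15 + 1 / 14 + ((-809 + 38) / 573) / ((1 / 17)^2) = -5208851 / 13370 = -389.59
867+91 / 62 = 868.47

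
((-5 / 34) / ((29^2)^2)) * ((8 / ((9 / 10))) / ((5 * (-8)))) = 5 / 108213993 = 0.00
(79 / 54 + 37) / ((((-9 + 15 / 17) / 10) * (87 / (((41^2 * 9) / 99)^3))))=-838607153227345 / 431459622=-1943651.53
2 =2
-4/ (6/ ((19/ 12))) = -1.06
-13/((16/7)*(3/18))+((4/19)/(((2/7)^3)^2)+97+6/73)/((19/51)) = 533495337/421648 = 1265.26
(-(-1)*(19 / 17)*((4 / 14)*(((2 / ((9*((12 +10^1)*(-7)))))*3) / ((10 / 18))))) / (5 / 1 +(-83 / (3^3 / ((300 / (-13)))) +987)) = -6669 / 2848868330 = -0.00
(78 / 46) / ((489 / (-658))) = -8554 / 3749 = -2.28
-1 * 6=-6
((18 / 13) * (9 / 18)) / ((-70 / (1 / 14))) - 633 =-8064429 / 12740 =-633.00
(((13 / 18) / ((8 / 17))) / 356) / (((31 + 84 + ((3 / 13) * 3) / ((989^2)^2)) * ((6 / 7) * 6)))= 19240609809481151 / 2639619632883805065216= 0.00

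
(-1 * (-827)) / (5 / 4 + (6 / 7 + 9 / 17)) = 393652 / 1255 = 313.67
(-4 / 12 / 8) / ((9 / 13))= -13 / 216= -0.06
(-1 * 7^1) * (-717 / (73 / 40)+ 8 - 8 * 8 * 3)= 294784 / 73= 4038.14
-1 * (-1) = 1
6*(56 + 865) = 5526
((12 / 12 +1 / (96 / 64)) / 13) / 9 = 5 / 351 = 0.01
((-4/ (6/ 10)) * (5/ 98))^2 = 2500/ 21609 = 0.12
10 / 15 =2 / 3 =0.67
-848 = -848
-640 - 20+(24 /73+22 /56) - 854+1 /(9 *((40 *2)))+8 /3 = -555783749 /367920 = -1510.61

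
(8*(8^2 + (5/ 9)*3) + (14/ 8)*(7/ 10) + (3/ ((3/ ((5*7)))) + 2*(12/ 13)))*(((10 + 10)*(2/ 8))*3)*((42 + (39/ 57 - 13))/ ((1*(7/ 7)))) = 123926451/ 494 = 250863.26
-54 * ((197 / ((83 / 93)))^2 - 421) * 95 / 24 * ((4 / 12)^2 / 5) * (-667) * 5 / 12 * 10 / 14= 26356574484725 / 578676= 45546341.10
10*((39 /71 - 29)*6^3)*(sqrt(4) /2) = -4363200 /71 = -61453.52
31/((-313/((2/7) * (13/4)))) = -403/4382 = -0.09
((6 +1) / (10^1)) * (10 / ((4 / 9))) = 63 / 4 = 15.75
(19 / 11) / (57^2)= 0.00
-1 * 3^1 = -3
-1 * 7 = -7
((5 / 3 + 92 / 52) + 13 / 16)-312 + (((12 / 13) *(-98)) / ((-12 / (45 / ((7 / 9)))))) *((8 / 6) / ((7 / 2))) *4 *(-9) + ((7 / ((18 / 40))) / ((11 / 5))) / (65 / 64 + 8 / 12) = -4644830167 / 739024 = -6285.09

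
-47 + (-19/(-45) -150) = -8846/45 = -196.58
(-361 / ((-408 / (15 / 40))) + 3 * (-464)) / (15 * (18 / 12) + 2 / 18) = -13627215 / 221408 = -61.55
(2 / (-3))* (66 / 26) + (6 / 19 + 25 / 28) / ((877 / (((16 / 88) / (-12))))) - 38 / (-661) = -432588736051 / 264606173832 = -1.63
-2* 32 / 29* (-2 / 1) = 128 / 29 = 4.41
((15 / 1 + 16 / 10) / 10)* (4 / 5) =166 / 125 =1.33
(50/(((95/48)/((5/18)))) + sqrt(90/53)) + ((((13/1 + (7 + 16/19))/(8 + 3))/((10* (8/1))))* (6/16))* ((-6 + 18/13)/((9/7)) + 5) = 3* sqrt(530)/53 + 166697/23712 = 8.33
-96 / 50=-1.92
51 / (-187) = -3 / 11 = -0.27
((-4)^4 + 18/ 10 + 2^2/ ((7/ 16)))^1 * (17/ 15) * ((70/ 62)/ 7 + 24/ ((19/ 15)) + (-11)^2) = 4369123148/ 103075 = 42387.81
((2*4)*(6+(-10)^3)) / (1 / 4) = -31808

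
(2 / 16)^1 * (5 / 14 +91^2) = 1035.17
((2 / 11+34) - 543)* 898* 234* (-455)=535129505820 / 11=48648136892.73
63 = 63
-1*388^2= -150544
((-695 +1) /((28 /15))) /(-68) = 5205 /952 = 5.47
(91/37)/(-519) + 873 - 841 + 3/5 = 3129634/96015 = 32.60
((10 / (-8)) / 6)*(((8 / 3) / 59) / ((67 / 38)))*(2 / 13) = -380 / 462501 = -0.00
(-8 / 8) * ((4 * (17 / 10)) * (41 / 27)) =-1394 / 135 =-10.33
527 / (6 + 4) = 527 / 10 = 52.70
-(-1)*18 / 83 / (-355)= -18 / 29465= -0.00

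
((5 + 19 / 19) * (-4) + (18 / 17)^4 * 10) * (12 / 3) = -3818976 / 83521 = -45.72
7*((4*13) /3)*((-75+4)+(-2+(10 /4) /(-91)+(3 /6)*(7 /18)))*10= -2386010 /27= -88370.74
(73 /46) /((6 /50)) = 13.22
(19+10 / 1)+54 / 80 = 1187 / 40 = 29.68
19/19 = 1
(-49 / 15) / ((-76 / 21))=0.90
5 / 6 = 0.83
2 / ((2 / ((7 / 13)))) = 7 / 13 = 0.54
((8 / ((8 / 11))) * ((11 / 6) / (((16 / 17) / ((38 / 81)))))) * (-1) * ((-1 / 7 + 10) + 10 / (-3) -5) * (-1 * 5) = 390830 / 5103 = 76.59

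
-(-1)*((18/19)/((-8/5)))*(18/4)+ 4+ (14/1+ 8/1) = 3547/152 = 23.34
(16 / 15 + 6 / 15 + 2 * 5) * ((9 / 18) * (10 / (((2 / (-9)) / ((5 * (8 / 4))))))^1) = -2580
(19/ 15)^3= 6859/ 3375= 2.03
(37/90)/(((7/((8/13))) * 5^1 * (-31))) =-148/634725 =-0.00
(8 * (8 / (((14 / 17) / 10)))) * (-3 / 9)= -5440 / 21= -259.05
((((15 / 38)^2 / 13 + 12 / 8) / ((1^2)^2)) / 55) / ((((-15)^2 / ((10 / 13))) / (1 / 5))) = 9461 / 503324250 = 0.00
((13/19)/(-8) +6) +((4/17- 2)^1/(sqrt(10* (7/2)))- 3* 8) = -2749/152- 6* sqrt(35)/119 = -18.38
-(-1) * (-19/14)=-19/14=-1.36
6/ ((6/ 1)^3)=1/ 36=0.03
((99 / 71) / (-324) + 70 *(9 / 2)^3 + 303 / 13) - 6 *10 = 105366875 / 16614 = 6342.05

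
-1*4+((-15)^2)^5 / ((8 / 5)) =2883251953093 / 8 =360406494136.62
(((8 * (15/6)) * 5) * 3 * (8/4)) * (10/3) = 2000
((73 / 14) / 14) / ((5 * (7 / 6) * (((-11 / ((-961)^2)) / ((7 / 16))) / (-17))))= 3438268683 / 86240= 39868.61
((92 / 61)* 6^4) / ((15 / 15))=119232 / 61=1954.62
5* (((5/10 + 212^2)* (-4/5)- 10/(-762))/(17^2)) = -68495393/110109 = -622.07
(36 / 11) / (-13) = -36 / 143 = -0.25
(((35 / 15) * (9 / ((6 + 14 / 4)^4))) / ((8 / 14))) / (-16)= -147 / 521284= -0.00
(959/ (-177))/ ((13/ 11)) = -10549/ 2301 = -4.58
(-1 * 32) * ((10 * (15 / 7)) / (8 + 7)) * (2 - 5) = 960 / 7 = 137.14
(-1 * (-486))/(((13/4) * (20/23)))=11178/65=171.97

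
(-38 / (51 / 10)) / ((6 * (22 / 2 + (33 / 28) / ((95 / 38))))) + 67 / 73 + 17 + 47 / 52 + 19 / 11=130588673 / 6388668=20.44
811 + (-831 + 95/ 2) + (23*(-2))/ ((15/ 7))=181/ 30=6.03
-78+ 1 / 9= -701 / 9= -77.89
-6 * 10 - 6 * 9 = -114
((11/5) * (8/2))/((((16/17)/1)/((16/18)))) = 374/45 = 8.31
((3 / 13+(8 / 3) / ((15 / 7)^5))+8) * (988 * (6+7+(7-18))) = 16380.62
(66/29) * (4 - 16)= -792/29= -27.31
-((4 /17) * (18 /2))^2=-1296 /289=-4.48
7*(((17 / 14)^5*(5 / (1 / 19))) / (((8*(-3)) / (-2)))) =134886415 / 921984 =146.30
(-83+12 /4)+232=152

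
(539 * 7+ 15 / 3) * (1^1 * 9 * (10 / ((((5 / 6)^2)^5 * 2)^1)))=2055970916352 / 1953125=1052657.11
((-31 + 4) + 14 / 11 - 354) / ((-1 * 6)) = 4177 / 66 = 63.29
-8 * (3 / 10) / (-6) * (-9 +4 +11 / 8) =-29 / 20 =-1.45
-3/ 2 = -1.50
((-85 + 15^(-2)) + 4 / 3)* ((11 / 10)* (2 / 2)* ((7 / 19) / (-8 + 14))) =-5.65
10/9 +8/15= 74/45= 1.64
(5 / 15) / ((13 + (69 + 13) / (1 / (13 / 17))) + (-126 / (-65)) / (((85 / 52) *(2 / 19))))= 425 / 110889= 0.00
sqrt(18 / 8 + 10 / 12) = sqrt(111) / 6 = 1.76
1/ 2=0.50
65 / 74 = 0.88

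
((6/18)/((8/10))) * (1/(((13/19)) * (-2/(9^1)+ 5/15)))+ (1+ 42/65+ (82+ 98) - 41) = 146.13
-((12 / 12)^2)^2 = -1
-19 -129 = -148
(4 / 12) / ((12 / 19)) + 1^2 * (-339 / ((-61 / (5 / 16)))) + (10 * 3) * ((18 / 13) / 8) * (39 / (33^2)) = 2604451 / 1062864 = 2.45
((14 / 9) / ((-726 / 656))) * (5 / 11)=-22960 / 35937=-0.64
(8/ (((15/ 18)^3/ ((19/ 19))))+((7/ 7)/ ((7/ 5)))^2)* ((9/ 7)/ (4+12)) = 790173/ 686000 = 1.15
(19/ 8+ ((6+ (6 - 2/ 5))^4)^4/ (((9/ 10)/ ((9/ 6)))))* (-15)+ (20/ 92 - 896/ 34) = -51299678268432483942354590775643/ 19091796875000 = -2687001050991041614.17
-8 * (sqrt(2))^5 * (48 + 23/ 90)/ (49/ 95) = -1320272 * sqrt(2)/ 441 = -4233.89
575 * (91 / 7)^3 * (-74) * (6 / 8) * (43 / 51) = -2009870525 / 34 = -59113838.97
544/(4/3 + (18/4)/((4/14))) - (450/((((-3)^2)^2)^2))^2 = 3468734348/108945405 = 31.84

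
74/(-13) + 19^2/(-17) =-5951/221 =-26.93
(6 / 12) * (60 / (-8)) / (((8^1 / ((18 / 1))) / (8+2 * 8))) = -405 / 2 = -202.50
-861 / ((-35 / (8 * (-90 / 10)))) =-8856 / 5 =-1771.20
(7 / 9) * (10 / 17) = 70 / 153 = 0.46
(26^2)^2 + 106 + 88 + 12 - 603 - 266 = 456313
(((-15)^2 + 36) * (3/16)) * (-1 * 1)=-783/16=-48.94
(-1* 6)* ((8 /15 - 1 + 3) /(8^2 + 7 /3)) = -228 /995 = -0.23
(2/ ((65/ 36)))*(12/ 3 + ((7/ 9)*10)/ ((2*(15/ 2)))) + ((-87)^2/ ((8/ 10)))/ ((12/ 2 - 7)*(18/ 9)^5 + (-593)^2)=1380092543/ 274261260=5.03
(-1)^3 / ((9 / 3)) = -1 / 3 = -0.33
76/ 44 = 19/ 11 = 1.73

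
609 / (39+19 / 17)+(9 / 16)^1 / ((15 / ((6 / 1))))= 210129 / 13640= 15.41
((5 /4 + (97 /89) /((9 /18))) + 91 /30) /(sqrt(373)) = 0.33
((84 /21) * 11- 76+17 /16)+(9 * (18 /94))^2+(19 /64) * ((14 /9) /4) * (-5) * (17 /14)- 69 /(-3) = -28849183 /5089536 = -5.67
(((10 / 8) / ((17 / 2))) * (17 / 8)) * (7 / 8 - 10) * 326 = -929.61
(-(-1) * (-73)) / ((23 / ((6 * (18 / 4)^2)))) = -17739 / 46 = -385.63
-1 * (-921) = 921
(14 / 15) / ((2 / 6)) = 14 / 5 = 2.80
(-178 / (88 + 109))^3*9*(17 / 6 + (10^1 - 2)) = -549875820 / 7645373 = -71.92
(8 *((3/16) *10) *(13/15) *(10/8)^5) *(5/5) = 40625/1024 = 39.67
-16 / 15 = -1.07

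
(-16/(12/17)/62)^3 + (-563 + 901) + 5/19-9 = 5031310616/15282783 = 329.21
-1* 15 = -15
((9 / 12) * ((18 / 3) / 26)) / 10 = 9 / 520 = 0.02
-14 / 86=-7 / 43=-0.16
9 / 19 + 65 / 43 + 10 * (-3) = -22888 / 817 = -28.01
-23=-23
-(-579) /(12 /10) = 965 /2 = 482.50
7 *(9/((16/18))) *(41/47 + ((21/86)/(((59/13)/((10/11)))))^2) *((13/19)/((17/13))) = 383512371148179/11822972652469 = 32.44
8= 8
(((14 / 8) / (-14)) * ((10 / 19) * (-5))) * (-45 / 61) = -1125 / 4636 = -0.24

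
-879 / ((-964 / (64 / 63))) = 4688 / 5061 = 0.93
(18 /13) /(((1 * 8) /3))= 27 /52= 0.52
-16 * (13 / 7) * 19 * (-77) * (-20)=-869440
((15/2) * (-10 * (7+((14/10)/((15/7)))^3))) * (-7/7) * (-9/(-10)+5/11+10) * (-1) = -1917698363/309375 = -6198.62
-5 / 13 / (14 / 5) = -0.14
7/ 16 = 0.44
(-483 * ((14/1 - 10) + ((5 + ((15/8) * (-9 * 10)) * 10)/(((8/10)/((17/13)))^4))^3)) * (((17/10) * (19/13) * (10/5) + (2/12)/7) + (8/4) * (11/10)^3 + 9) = 283392589342349208069391330932801955285047/20325604337285010030592000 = 13942640260024039.05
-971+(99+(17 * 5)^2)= 6353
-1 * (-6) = 6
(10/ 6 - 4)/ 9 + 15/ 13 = 314/ 351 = 0.89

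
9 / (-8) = -9 / 8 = -1.12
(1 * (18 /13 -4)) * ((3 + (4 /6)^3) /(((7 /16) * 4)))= -4.93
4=4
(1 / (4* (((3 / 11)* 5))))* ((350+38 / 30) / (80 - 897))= -57959 / 735300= -0.08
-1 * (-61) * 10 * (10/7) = 6100/7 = 871.43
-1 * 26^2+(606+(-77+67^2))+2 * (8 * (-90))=2902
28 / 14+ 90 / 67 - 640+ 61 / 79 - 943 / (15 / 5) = -15088510 / 15879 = -950.22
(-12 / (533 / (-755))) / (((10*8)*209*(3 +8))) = 453 / 4901468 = 0.00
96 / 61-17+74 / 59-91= -378514 / 3599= -105.17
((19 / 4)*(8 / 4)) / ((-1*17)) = -19 / 34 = -0.56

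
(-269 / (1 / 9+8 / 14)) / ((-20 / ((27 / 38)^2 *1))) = 12354363 / 1241840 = 9.95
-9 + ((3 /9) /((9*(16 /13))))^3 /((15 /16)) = -680242283 /75582720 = -9.00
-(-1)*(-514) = -514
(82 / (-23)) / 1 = -82 / 23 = -3.57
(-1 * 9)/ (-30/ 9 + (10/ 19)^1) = 513/ 160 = 3.21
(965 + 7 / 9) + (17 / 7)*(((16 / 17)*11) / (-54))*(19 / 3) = 545924 / 567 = 962.83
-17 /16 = -1.06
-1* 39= -39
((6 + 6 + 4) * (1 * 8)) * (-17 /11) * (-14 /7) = 4352 /11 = 395.64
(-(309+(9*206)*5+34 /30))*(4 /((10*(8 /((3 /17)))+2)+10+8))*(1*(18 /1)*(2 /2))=-2586636 /1775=-1457.26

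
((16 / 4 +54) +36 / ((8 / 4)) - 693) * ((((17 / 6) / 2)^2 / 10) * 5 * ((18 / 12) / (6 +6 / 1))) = -178313 / 2304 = -77.39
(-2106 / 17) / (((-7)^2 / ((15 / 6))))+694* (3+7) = 6933.68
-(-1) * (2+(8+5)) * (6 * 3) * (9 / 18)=135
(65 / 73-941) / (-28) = 2451 / 73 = 33.58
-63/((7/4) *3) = -12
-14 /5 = -2.80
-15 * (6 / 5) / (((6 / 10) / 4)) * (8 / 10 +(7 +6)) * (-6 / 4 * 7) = 17388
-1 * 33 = -33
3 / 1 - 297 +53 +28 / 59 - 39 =-16492 / 59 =-279.53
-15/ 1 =-15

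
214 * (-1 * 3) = -642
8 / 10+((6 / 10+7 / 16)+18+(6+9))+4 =3107 / 80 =38.84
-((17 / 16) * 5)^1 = -85 / 16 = -5.31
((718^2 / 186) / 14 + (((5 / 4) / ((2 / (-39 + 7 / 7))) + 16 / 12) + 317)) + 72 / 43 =55340105 / 111972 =494.23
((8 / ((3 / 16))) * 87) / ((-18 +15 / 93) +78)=115072 / 1865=61.70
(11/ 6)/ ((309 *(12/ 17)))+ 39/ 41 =875339/ 912168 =0.96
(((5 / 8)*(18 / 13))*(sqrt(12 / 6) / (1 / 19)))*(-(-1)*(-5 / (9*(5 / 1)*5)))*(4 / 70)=-19*sqrt(2) / 910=-0.03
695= 695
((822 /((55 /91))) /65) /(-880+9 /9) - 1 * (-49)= 3946257 /80575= 48.98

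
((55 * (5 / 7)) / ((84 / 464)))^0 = 1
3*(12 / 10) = 18 / 5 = 3.60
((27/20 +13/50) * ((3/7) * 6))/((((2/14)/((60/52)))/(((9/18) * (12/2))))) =13041/130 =100.32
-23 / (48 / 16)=-23 / 3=-7.67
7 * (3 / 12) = 7 / 4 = 1.75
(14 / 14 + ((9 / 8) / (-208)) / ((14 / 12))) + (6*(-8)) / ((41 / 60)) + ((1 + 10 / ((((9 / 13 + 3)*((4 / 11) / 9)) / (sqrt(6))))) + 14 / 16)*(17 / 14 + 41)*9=153566177 / 238784 + 11409255*sqrt(6) / 448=63024.49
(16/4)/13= 4/13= 0.31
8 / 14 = 4 / 7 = 0.57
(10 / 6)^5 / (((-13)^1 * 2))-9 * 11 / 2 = -157933 / 3159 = -49.99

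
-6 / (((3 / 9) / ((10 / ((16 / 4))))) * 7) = -45 / 7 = -6.43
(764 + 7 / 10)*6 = 22941 / 5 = 4588.20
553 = 553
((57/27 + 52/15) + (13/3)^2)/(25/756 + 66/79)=7273056/259355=28.04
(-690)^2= 476100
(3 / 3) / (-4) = -1 / 4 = -0.25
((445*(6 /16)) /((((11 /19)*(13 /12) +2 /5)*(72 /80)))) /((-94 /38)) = -4016125 /55037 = -72.97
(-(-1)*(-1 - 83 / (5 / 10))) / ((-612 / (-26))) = -2171 / 306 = -7.09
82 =82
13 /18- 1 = -5 /18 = -0.28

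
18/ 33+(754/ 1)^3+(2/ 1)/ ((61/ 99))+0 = 287631576488/ 671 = 428661067.79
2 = 2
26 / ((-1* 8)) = -13 / 4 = -3.25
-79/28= -2.82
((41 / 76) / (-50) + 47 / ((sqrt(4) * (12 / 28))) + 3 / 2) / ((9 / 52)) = 8347001 / 25650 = 325.42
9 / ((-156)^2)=1 / 2704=0.00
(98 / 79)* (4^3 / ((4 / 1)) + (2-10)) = 784 / 79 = 9.92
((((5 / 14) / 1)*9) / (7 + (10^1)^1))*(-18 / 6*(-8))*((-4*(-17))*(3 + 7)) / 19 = 21600 / 133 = 162.41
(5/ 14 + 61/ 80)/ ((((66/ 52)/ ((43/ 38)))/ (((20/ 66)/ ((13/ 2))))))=43/ 924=0.05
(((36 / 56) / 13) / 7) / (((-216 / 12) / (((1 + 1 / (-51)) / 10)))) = -5 / 129948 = -0.00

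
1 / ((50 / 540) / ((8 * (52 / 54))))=416 / 5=83.20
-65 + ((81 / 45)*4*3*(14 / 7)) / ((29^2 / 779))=-105061 / 4205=-24.98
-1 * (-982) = 982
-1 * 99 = -99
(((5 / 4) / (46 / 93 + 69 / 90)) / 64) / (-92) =-775 / 4604416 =-0.00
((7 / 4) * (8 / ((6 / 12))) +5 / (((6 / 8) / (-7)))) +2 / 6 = -18.33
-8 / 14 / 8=-1 / 14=-0.07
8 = 8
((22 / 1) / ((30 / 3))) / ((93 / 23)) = 253 / 465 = 0.54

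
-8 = -8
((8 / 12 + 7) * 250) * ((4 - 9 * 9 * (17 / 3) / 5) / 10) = -50485 / 3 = -16828.33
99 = 99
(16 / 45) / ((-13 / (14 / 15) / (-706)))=158144 / 8775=18.02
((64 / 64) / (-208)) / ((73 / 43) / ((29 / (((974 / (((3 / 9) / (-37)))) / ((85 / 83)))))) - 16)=105995 / 136605798368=0.00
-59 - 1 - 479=-539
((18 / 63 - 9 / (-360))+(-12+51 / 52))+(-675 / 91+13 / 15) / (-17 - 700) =-83772293 / 7829640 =-10.70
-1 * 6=-6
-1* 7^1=-7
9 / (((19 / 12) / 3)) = 324 / 19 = 17.05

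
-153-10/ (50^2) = -38251/ 250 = -153.00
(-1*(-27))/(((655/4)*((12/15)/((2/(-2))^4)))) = 27/131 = 0.21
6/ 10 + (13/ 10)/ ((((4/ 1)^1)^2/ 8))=5/ 4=1.25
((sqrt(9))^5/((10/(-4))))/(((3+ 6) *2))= -27/5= -5.40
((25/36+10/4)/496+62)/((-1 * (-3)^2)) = -1107187/160704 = -6.89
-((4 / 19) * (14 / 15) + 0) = -56 / 285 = -0.20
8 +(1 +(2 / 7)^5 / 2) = 151279 / 16807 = 9.00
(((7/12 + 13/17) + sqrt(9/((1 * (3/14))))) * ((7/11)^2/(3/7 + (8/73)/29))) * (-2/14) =-103733 * sqrt(42)/775247 - 2593325/14377308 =-1.05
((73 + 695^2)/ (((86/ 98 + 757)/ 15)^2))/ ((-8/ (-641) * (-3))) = -2534685098925/ 501484544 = -5054.36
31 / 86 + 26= 2267 / 86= 26.36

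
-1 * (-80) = 80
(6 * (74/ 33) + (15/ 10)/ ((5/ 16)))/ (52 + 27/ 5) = 1004/ 3157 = 0.32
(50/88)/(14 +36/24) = 25/682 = 0.04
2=2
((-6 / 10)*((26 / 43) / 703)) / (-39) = 2 / 151145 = 0.00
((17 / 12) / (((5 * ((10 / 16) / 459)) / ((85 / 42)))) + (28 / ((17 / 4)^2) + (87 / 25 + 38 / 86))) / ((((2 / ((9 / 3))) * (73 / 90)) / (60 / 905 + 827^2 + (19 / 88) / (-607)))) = 165628867968587037852567 / 306977921271560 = 539546516.19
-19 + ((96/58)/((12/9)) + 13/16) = -7863/464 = -16.95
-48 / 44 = -12 / 11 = -1.09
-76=-76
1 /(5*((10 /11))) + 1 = 61 /50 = 1.22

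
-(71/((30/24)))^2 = -80656/25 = -3226.24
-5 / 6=-0.83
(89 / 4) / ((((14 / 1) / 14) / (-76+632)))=12371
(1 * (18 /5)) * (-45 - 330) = -1350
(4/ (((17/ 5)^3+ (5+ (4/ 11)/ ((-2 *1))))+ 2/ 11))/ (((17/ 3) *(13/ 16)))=4000/ 203983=0.02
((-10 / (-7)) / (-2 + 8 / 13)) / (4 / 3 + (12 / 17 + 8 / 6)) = -1105 / 3612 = -0.31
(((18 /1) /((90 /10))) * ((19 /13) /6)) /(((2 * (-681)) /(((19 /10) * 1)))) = -361 /531180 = -0.00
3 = 3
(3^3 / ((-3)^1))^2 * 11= 891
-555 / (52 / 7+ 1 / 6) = -23310 / 319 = -73.07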